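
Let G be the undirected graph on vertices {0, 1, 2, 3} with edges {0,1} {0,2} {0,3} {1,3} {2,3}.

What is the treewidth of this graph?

A width-2 tree decomposition is:
Bags: B1 = {0, 1, 3}  B2 = {0, 2, 3}
Tree: B1–B2
The largest bag has 3 vertices, giving width 2; this decomposition certifies tw(G) ≤ 2. Conversely, {0, 1, 3} is a clique of size 3, and the vertices of any clique must share a bag in every tree decomposition; so some bag has ≥ 3 vertices and tw(G) ≥ 2. Combining the bounds, tw(G) = 2.

2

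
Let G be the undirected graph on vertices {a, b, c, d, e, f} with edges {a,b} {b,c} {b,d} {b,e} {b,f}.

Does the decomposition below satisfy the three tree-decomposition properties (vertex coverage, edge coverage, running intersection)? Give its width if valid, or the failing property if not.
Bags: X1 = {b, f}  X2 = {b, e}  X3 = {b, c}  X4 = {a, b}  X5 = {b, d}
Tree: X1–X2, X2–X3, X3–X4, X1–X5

Every vertex of G appears in some bag (union = {a, b, c, d, e, f}); every edge is covered by a bag; and for each vertex v the set of bags containing v is connected in the bag tree. The decomposition is therefore valid. The largest bag has 2 vertices, so the width is 1.

Yes; width 1.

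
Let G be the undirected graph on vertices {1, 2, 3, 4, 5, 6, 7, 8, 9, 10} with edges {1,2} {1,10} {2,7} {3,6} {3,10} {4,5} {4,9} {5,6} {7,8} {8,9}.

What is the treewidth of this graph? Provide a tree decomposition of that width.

Every bag has size at most 3, so the width is 3 − 1 = 2 and tw(G) ≤ 2. For the lower bound, G contains the cycle 3–10–1–2–7–8–9–4–5–6–3, so G is not a forest; only forests have treewidth ≤ 1, hence tw(G) ≥ 2. Hence tw(G) = 2 exactly.

Treewidth 2.
Bags: B1 = {1, 3, 10}  B2 = {1, 2, 3}  B3 = {2, 3, 7}  B4 = {3, 7, 8}  B5 = {3, 8, 9}  B6 = {3, 4, 9}  B7 = {3, 4, 5}  B8 = {3, 5, 6}
Tree: B1–B2, B2–B3, B3–B4, B4–B5, B5–B6, B6–B7, B7–B8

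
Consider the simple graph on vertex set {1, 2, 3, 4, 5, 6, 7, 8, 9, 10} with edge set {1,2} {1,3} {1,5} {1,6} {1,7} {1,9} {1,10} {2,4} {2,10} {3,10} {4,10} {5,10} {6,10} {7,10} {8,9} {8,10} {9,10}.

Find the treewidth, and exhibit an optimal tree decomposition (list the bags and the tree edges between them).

Treewidth 2.
Bags: B1 = {1, 2, 10}  B2 = {1, 9, 10}  B3 = {2, 4, 10}  B4 = {1, 5, 10}  B5 = {1, 7, 10}  B6 = {1, 6, 10}  B7 = {8, 9, 10}  B8 = {1, 3, 10}
Tree: B1–B2, B1–B3, B1–B4, B4–B5, B4–B6, B2–B7, B6–B8

The largest bag has 3 vertices, giving width 2; this decomposition certifies tw(G) ≤ 2. Conversely, {8, 9, 10} is a clique of size 3, and the vertices of any clique must share a bag in every tree decomposition; so some bag has ≥ 3 vertices and tw(G) ≥ 2. The upper and lower bounds meet at 2, so that is the treewidth.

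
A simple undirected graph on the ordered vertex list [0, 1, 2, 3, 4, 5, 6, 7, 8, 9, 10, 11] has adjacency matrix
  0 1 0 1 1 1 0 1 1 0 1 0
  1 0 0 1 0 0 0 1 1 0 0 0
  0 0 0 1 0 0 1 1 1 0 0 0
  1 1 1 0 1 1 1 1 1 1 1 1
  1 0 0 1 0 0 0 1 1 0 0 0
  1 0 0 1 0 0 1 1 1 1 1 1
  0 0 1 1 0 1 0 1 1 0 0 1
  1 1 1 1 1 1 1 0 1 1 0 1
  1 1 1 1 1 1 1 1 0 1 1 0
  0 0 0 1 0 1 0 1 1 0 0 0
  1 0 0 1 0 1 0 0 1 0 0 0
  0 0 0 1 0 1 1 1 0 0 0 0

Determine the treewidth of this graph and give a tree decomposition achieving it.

Treewidth 4.
One optimal decomposition is:
Bags: B1 = {3, 5, 6, 7, 8}  B2 = {2, 3, 6, 7, 8}  B3 = {0, 3, 5, 7, 8}  B4 = {0, 1, 3, 7, 8}  B5 = {0, 3, 4, 7, 8}  B6 = {3, 5, 7, 8, 9}  B7 = {0, 3, 5, 8, 10}  B8 = {3, 5, 6, 7, 11}
Tree: B1–B2, B1–B3, B3–B4, B4–B5, B1–B6, B3–B7, B1–B8

Each bag holds 5 vertices, so the decomposition has width 4, which upper-bounds the treewidth. For the lower bound, the 5 vertices {0, 3, 5, 8, 10} are pairwise adjacent, and any tree decomposition puts a clique entirely inside one bag — forcing width ≥ 4. The upper and lower bounds meet at 4, so that is the treewidth.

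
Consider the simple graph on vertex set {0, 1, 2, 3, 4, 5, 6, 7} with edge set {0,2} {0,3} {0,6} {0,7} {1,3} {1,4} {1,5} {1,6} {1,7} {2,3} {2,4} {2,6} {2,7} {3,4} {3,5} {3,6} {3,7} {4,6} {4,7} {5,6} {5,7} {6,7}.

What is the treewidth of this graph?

A width-4 tree decomposition is:
Bags: B1 = {1, 3, 4, 6, 7}  B2 = {2, 3, 4, 6, 7}  B3 = {1, 3, 5, 6, 7}  B4 = {0, 2, 3, 6, 7}
Tree: B1–B2, B1–B3, B2–B4
Each bag holds 5 vertices, so the decomposition has width 4, which upper-bounds the treewidth. For the lower bound, the 5 vertices {0, 2, 3, 6, 7} are pairwise adjacent, and any tree decomposition puts a clique entirely inside one bag — forcing width ≥ 4. Combining the bounds, tw(G) = 4.

4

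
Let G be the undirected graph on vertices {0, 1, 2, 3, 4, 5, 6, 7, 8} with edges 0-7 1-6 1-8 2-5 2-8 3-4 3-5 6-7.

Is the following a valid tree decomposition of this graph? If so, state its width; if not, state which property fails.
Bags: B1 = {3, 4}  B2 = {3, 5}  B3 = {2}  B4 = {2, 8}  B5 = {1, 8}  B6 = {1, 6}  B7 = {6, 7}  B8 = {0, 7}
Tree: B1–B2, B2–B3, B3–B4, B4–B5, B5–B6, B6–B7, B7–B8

A tree decomposition must satisfy three properties: every vertex lies in some bag; for every edge, both endpoints lie together in some bag; and for every vertex, the bags containing it form a connected subtree. Here edge (5,2) lies in no bag, so the decomposition is invalid.

No — edge (5,2) lies in no bag.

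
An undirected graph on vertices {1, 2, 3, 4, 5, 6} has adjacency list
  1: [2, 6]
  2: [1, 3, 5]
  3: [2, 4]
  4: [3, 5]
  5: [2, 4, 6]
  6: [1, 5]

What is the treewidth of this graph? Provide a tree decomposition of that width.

The largest bag has 3 vertices, giving width 2; this decomposition certifies tw(G) ≤ 2. For the lower bound, G contains the cycle 6–1–2–5–6, so G is not a forest; only forests have treewidth ≤ 1, hence tw(G) ≥ 2. Therefore the treewidth is 2.

Treewidth 2.
Bags: B1 = {1, 5, 6}  B2 = {1, 2, 5}  B3 = {2, 4, 5}  B4 = {2, 3, 4}
Tree: B1–B2, B2–B3, B3–B4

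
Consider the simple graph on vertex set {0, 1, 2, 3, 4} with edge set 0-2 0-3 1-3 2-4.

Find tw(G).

1

A width-1 tree decomposition is:
Bags: B1 = {2, 4}  B2 = {0, 2}  B3 = {0, 3}  B4 = {1, 3}
Tree: B1–B2, B2–B3, B3–B4
The largest bag has 2 vertices, giving width 1; this decomposition certifies tw(G) ≤ 1. Since G has at least one edge (e.g. 4–2), it is not an edgeless graph, so tw(G) ≥ 1. Combining the bounds, tw(G) = 1.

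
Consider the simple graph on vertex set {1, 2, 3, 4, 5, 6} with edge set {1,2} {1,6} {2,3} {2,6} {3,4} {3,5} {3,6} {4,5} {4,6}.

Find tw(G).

A width-2 tree decomposition is:
Bags: B1 = {3, 4, 5}  B2 = {3, 4, 6}  B3 = {2, 3, 6}  B4 = {1, 2, 6}
Tree: B1–B2, B2–B3, B3–B4
Each bag holds 3 vertices, so the decomposition has width 2, which upper-bounds the treewidth. Conversely, {1, 2, 6} is a clique of size 3, and the vertices of any clique must share a bag in every tree decomposition; so some bag has ≥ 3 vertices and tw(G) ≥ 2. Combining the bounds, tw(G) = 2.

2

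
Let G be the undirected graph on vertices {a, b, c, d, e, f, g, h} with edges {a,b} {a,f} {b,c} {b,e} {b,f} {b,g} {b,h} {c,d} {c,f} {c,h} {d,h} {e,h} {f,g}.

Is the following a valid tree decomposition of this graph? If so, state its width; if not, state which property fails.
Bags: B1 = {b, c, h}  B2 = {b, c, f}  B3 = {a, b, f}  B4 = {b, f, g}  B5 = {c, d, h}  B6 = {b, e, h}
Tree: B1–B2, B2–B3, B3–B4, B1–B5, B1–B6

Every vertex of G appears in some bag (union = {a, b, c, d, e, f, g, h}); every edge is covered by a bag; and for each vertex v the set of bags containing v is connected in the bag tree. The decomposition is therefore valid. The largest bag has 3 vertices, so the width is 2.

Yes; width 2.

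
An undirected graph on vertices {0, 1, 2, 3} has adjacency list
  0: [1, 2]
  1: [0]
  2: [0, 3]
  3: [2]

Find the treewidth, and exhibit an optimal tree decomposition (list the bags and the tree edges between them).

Each bag holds 2 vertices, so the decomposition has width 1, which upper-bounds the treewidth. Any graph with an edge has treewidth ≥ 1, and G has the edge 0–2. The upper and lower bounds meet at 1, so that is the treewidth.

Treewidth 1.
One optimal decomposition is:
Bags: B1 = {0, 2}  B2 = {2, 3}  B3 = {0, 1}
Tree: B1–B2, B1–B3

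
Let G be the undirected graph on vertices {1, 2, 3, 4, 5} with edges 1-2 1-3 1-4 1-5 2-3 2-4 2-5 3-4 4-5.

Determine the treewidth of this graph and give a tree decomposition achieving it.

Treewidth 3.
Bags: B1 = {1, 2, 4, 5}  B2 = {1, 2, 3, 4}
Tree: B1–B2

Every bag has size at most 4, so the width is 4 − 1 = 3 and tw(G) ≤ 3. Conversely, {1, 2, 3, 4} is a clique of size 4, and the vertices of any clique must share a bag in every tree decomposition; so some bag has ≥ 4 vertices and tw(G) ≥ 3. Combining the bounds, tw(G) = 3.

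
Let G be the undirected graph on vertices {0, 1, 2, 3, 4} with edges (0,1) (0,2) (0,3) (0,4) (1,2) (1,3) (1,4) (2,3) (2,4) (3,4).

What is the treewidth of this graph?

A width-4 tree decomposition is:
Bags: B1 = {0, 1, 2, 3, 4}
Tree: (single bag)
A single bag containing all 5 vertices is trivially a valid decomposition of width 4. On the other hand G contains the 5-clique {0, 1, 2, 3, 4}. A clique must lie in a single bag of any decomposition, so no decomposition can have width below 4. Therefore the treewidth is 4.

4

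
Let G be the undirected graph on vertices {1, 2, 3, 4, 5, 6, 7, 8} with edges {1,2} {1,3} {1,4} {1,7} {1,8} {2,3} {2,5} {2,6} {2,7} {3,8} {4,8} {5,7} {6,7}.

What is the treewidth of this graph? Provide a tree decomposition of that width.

Treewidth 2.
One such decomposition:
Bags: B1 = {1, 3, 8}  B2 = {1, 2, 3}  B3 = {1, 2, 7}  B4 = {2, 5, 7}  B5 = {2, 6, 7}  B6 = {1, 4, 8}
Tree: B1–B2, B2–B3, B3–B4, B4–B5, B1–B6

The largest bag has 3 vertices, giving width 2; this decomposition certifies tw(G) ≤ 2. On the other hand G contains the 3-clique {1, 3, 8}. A clique must lie in a single bag of any decomposition, so no decomposition can have width below 2. The upper and lower bounds meet at 2, so that is the treewidth.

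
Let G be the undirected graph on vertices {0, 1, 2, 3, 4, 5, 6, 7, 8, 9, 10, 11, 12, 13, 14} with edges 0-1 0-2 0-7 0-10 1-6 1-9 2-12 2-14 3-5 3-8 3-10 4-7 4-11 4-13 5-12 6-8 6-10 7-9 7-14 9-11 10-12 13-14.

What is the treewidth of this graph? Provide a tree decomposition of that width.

Each bag holds 4 vertices, so the decomposition has width 3, which upper-bounds the treewidth. For the lower bound: the 4 vertex sets {3,5,8}, {12}, {10}, {0,1,2,6} are disjoint, each induces a connected subgraph, and every pair is joined by at least one edge of G. Contracting each set to a single vertex therefore yields K_{4} as a minor, and since treewidth is minor-monotone, tw(G) ≥ tw(K_{4}) = 3. Therefore the treewidth is 3.

Treewidth 3.
One optimal decomposition is:
Bags: B1 = {3, 5, 8, 12}  B2 = {3, 8, 10, 12}  B3 = {6, 8, 10, 12}  B4 = {2, 6, 10, 12}  B5 = {0, 2, 6, 10}  B6 = {0, 1, 2, 6}  B7 = {0, 1, 2, 14}  B8 = {0, 1, 7, 14}  B9 = {1, 7, 9, 14}  B10 = {7, 9, 13, 14}  B11 = {4, 7, 9, 13}  B12 = {4, 9, 11, 13}
Tree: B1–B2, B2–B3, B3–B4, B4–B5, B5–B6, B6–B7, B7–B8, B8–B9, B9–B10, B10–B11, B11–B12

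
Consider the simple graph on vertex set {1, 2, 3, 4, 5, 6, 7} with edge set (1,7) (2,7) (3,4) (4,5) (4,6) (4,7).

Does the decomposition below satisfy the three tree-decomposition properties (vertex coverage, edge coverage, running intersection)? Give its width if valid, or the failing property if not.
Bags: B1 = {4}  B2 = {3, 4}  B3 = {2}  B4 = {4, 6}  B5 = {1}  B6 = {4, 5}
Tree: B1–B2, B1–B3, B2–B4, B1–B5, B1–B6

A tree decomposition must satisfy three properties: every vertex lies in some bag; for every edge, both endpoints lie together in some bag; and for every vertex, the bags containing it form a connected subtree. Here vertex 7 appears in no bag, so the decomposition is invalid.

No — vertex 7 appears in no bag.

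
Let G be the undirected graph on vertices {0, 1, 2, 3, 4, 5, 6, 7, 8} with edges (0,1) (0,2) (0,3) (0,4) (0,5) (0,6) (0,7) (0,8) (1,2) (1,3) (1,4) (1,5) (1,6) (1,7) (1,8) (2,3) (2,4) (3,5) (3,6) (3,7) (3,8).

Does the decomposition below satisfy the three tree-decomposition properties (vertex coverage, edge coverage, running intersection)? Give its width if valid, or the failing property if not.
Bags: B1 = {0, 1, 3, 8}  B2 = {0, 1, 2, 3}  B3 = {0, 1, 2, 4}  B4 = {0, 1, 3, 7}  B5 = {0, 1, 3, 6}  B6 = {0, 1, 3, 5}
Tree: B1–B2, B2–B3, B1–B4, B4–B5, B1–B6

Every vertex of G appears in some bag (union = {0, 1, 2, 3, 4, 5, 6, 7, 8}); every edge is covered by a bag; and for each vertex v the set of bags containing v is connected in the bag tree. The decomposition is therefore valid. The largest bag has 4 vertices, so the width is 3.

Yes; width 3.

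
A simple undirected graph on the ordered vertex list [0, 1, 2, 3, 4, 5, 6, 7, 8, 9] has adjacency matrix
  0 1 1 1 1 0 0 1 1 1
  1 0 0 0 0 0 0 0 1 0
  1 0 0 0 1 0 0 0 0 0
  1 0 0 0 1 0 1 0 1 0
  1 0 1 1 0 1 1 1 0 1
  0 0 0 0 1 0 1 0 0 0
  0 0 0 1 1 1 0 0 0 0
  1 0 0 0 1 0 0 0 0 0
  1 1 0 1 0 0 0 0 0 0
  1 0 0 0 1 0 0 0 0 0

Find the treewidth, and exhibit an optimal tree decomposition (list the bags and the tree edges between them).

Treewidth 2.
Bags: B1 = {0, 3, 4}  B2 = {3, 4, 6}  B3 = {0, 4, 9}  B4 = {0, 4, 7}  B5 = {0, 3, 8}  B6 = {4, 5, 6}  B7 = {0, 1, 8}  B8 = {0, 2, 4}
Tree: B1–B2, B1–B3, B3–B4, B1–B5, B2–B6, B5–B7, B3–B8

Every bag has size at most 3, so the width is 3 − 1 = 2 and tw(G) ≤ 2. Conversely, {0, 1, 8} is a clique of size 3, and the vertices of any clique must share a bag in every tree decomposition; so some bag has ≥ 3 vertices and tw(G) ≥ 2. Therefore the treewidth is 2.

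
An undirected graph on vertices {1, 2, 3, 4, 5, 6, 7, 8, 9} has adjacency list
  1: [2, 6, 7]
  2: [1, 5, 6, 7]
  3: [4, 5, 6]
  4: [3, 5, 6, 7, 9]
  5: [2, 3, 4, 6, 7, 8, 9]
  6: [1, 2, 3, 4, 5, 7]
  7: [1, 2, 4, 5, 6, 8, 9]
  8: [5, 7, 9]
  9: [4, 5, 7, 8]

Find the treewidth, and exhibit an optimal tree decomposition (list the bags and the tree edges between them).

The largest bag has 4 vertices, giving width 3; this decomposition certifies tw(G) ≤ 3. On the other hand G contains the 4-clique {1, 2, 6, 7}. A clique must lie in a single bag of any decomposition, so no decomposition can have width below 3. Hence tw(G) = 3 exactly.

Treewidth 3.
One such decomposition:
Bags: B1 = {2, 5, 6, 7}  B2 = {4, 5, 6, 7}  B3 = {4, 5, 7, 9}  B4 = {5, 7, 8, 9}  B5 = {1, 2, 6, 7}  B6 = {3, 4, 5, 6}
Tree: B1–B2, B2–B3, B3–B4, B1–B5, B2–B6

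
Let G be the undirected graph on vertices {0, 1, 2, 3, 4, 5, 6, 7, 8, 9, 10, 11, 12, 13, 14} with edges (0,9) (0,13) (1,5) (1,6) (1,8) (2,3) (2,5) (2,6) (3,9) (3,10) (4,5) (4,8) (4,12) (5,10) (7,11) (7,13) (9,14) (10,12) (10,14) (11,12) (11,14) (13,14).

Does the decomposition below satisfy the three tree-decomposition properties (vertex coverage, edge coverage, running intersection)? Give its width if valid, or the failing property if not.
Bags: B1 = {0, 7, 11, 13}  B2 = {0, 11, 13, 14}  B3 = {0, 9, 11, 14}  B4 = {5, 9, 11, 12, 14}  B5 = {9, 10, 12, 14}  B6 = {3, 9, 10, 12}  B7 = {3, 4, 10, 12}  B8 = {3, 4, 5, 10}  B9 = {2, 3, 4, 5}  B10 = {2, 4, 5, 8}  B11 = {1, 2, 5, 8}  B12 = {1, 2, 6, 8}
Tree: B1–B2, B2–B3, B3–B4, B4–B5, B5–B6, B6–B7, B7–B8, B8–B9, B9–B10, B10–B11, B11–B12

A tree decomposition must satisfy three properties: every vertex lies in some bag; for every edge, both endpoints lie together in some bag; and for every vertex, the bags containing it form a connected subtree. Here bags containing vertex 5 are not connected in the tree, so the decomposition is invalid.

No — bags containing vertex 5 are not connected in the tree.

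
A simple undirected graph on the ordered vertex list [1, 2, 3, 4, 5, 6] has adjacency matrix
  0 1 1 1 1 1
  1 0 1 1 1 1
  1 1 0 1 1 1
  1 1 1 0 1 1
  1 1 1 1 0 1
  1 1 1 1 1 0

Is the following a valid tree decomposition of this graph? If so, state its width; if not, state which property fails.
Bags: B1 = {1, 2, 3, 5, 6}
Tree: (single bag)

No — vertex 4 appears in no bag.

A tree decomposition must satisfy three properties: every vertex lies in some bag; for every edge, both endpoints lie together in some bag; and for every vertex, the bags containing it form a connected subtree. Here vertex 4 appears in no bag, so the decomposition is invalid.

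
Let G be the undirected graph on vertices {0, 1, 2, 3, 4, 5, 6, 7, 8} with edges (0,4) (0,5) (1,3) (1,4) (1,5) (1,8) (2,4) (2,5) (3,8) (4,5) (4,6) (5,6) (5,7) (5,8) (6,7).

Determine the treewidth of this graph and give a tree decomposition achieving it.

Treewidth 2.
Bags: B1 = {1, 4, 5}  B2 = {1, 5, 8}  B3 = {4, 5, 6}  B4 = {1, 3, 8}  B5 = {0, 4, 5}  B6 = {5, 6, 7}  B7 = {2, 4, 5}
Tree: B1–B2, B1–B3, B2–B4, B1–B5, B3–B6, B5–B7

The largest bag has 3 vertices, giving width 2; this decomposition certifies tw(G) ≤ 2. For the lower bound, the 3 vertices {1, 3, 8} are pairwise adjacent, and any tree decomposition puts a clique entirely inside one bag — forcing width ≥ 2. The upper and lower bounds meet at 2, so that is the treewidth.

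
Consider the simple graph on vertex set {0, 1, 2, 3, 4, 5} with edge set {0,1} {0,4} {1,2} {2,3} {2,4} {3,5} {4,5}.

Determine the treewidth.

A width-2 tree decomposition is:
Bags: B1 = {2, 3, 5}  B2 = {2, 4, 5}  B3 = {1, 2, 4}  B4 = {0, 1, 4}
Tree: B1–B2, B2–B3, B3–B4
Each bag holds 3 vertices, so the decomposition has width 2, which upper-bounds the treewidth. Since 3–5–4–2–3 is a cycle in G, G is not acyclic. Forests are exactly the graphs of treewidth ≤ 1, so tw(G) ≥ 2. The upper and lower bounds meet at 2, so that is the treewidth.

2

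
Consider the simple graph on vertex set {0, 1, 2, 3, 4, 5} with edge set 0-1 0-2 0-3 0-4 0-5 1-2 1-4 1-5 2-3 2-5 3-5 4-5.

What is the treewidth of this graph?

3

A width-3 tree decomposition is:
Bags: B1 = {0, 1, 4, 5}  B2 = {0, 1, 2, 5}  B3 = {0, 2, 3, 5}
Tree: B1–B2, B2–B3
Each bag holds 4 vertices, so the decomposition has width 3, which upper-bounds the treewidth. For the lower bound, the 4 vertices {0, 1, 2, 5} are pairwise adjacent, and any tree decomposition puts a clique entirely inside one bag — forcing width ≥ 3. Combining the bounds, tw(G) = 3.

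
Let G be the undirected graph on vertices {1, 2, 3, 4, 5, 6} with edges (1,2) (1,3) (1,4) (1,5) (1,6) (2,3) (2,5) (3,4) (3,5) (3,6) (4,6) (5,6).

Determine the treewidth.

3

A width-3 tree decomposition is:
Bags: B1 = {1, 3, 5, 6}  B2 = {1, 2, 3, 5}  B3 = {1, 3, 4, 6}
Tree: B1–B2, B1–B3
The largest bag has 4 vertices, giving width 3; this decomposition certifies tw(G) ≤ 3. For the lower bound, the 4 vertices {1, 3, 4, 6} are pairwise adjacent, and any tree decomposition puts a clique entirely inside one bag — forcing width ≥ 3. The upper and lower bounds meet at 3, so that is the treewidth.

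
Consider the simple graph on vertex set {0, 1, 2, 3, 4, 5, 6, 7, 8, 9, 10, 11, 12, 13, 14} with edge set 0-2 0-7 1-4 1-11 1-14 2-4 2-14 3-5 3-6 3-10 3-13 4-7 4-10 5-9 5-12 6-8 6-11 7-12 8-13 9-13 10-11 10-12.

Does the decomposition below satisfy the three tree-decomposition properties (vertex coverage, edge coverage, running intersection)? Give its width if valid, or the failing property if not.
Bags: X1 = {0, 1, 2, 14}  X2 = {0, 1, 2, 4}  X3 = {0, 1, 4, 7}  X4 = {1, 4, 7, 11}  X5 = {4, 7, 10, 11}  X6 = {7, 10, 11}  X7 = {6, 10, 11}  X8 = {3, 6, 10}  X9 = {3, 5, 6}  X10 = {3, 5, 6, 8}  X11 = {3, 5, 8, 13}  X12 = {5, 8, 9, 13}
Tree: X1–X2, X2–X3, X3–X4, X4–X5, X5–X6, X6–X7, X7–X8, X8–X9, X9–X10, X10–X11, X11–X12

No — vertex 12 appears in no bag.

A tree decomposition must satisfy three properties: every vertex lies in some bag; for every edge, both endpoints lie together in some bag; and for every vertex, the bags containing it form a connected subtree. Here vertex 12 appears in no bag, so the decomposition is invalid.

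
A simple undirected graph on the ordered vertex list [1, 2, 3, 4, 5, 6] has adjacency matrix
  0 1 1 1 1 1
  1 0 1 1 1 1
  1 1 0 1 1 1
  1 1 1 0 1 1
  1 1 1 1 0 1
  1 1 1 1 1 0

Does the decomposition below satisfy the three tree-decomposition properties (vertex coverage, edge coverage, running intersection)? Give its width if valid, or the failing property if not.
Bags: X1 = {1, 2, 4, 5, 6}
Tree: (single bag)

A tree decomposition must satisfy three properties: every vertex lies in some bag; for every edge, both endpoints lie together in some bag; and for every vertex, the bags containing it form a connected subtree. Here vertex 3 appears in no bag, so the decomposition is invalid.

No — vertex 3 appears in no bag.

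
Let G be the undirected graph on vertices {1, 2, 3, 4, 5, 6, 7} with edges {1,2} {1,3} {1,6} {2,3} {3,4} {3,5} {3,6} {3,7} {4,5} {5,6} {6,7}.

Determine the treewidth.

2

A width-2 tree decomposition is:
Bags: B1 = {3, 5, 6}  B2 = {1, 3, 6}  B3 = {3, 4, 5}  B4 = {1, 2, 3}  B5 = {3, 6, 7}
Tree: B1–B2, B1–B3, B2–B4, B2–B5
Every bag has size at most 3, so the width is 3 − 1 = 2 and tw(G) ≤ 2. On the other hand G contains the 3-clique {1, 2, 3}. A clique must lie in a single bag of any decomposition, so no decomposition can have width below 2. The upper and lower bounds meet at 2, so that is the treewidth.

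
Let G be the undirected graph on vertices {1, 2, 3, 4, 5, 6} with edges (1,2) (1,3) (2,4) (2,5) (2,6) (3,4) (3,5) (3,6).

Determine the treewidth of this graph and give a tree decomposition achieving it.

Each bag holds 3 vertices, so the decomposition has width 2, which upper-bounds the treewidth. The edges 2–5–3–1–2 form a cycle, so G is not a tree and its treewidth is at least 2. Combining the bounds, tw(G) = 2.

Treewidth 2.
One optimal decomposition is:
Bags: B1 = {2, 3, 5}  B2 = {1, 2, 3}  B3 = {2, 3, 4}  B4 = {2, 3, 6}
Tree: B1–B2, B2–B3, B3–B4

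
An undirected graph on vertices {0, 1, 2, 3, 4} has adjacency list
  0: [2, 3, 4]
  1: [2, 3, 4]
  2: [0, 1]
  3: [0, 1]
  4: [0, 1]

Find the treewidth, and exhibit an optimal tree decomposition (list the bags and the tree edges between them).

Treewidth 2.
One such decomposition:
Bags: B1 = {0, 1, 3}  B2 = {0, 1, 2}  B3 = {0, 1, 4}
Tree: B1–B2, B2–B3

Each bag holds 3 vertices, so the decomposition has width 2, which upper-bounds the treewidth. Since 3–1–2–0–3 is a cycle in G, G is not acyclic. Forests are exactly the graphs of treewidth ≤ 1, so tw(G) ≥ 2. The upper and lower bounds meet at 2, so that is the treewidth.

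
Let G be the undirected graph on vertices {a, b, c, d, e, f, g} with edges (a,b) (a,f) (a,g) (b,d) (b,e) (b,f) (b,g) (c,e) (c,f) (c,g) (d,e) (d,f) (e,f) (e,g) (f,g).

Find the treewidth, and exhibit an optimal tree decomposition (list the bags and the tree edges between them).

Each bag holds 4 vertices, so the decomposition has width 3, which upper-bounds the treewidth. For the lower bound, the 4 vertices {b, d, e, f} are pairwise adjacent, and any tree decomposition puts a clique entirely inside one bag — forcing width ≥ 3. Combining the bounds, tw(G) = 3.

Treewidth 3.
One such decomposition:
Bags: B1 = {a, b, f, g}  B2 = {b, e, f, g}  B3 = {b, d, e, f}  B4 = {c, e, f, g}
Tree: B1–B2, B2–B3, B2–B4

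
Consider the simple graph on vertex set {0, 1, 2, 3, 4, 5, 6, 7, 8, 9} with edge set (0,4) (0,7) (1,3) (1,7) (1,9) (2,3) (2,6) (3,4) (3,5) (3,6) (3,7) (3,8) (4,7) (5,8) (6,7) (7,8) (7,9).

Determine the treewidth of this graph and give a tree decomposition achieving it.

The largest bag has 3 vertices, giving width 2; this decomposition certifies tw(G) ≤ 2. On the other hand G contains the 3-clique {0, 4, 7}. A clique must lie in a single bag of any decomposition, so no decomposition can have width below 2. Hence tw(G) = 2 exactly.

Treewidth 2.
One optimal decomposition is:
Bags: B1 = {0, 4, 7}  B2 = {3, 4, 7}  B3 = {1, 3, 7}  B4 = {3, 6, 7}  B5 = {3, 7, 8}  B6 = {1, 7, 9}  B7 = {2, 3, 6}  B8 = {3, 5, 8}
Tree: B1–B2, B2–B3, B2–B4, B3–B5, B3–B6, B4–B7, B5–B8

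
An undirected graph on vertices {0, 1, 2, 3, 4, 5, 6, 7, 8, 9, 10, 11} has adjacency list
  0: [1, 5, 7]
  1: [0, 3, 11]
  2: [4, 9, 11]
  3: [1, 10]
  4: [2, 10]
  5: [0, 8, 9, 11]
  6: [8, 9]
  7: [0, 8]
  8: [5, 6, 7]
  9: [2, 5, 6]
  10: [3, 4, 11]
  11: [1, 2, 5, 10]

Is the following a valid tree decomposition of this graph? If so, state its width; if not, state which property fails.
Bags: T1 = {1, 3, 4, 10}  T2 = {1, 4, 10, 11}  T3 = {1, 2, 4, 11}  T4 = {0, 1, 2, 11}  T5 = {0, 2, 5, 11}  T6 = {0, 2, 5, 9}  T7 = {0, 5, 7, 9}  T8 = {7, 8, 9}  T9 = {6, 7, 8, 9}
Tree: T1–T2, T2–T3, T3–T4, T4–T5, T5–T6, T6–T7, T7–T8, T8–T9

No — edge (5,8) lies in no bag.

A tree decomposition must satisfy three properties: every vertex lies in some bag; for every edge, both endpoints lie together in some bag; and for every vertex, the bags containing it form a connected subtree. Here edge (5,8) lies in no bag, so the decomposition is invalid.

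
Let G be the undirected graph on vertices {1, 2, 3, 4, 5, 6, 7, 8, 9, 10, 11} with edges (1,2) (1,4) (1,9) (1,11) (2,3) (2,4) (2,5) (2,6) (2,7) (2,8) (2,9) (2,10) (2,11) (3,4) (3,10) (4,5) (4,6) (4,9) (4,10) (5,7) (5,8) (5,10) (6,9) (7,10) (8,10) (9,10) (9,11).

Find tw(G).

A width-3 tree decomposition is:
Bags: B1 = {2, 4, 9, 10}  B2 = {2, 4, 5, 10}  B3 = {2, 5, 8, 10}  B4 = {2, 4, 6, 9}  B5 = {2, 3, 4, 10}  B6 = {1, 2, 4, 9}  B7 = {1, 2, 9, 11}  B8 = {2, 5, 7, 10}
Tree: B1–B2, B2–B3, B1–B4, B1–B5, B4–B6, B6–B7, B2–B8
Every bag has size at most 4, so the width is 4 − 1 = 3 and tw(G) ≤ 3. On the other hand G contains the 4-clique {2, 5, 8, 10}. A clique must lie in a single bag of any decomposition, so no decomposition can have width below 3. Hence tw(G) = 3 exactly.

3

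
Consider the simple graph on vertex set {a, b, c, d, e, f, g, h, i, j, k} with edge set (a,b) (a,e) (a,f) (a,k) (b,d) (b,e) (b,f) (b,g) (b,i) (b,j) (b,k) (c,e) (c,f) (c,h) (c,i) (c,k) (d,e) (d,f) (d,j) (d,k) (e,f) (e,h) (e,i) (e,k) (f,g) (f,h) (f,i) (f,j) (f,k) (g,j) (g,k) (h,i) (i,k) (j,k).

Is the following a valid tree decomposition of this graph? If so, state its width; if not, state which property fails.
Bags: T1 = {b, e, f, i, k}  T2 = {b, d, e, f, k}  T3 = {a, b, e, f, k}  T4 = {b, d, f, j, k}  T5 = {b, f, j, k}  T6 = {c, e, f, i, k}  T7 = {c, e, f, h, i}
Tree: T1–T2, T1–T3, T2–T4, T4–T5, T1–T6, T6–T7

A tree decomposition must satisfy three properties: every vertex lies in some bag; for every edge, both endpoints lie together in some bag; and for every vertex, the bags containing it form a connected subtree. Here vertex g appears in no bag, so the decomposition is invalid.

No — vertex g appears in no bag.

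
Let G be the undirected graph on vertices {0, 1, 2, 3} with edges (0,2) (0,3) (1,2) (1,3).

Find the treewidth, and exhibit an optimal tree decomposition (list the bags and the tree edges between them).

Treewidth 2.
Bags: B1 = {0, 1, 3}  B2 = {0, 1, 2}
Tree: B1–B2

The largest bag has 3 vertices, giving width 2; this decomposition certifies tw(G) ≤ 2. For the lower bound, G contains the cycle 1–3–0–2–1, so G is not a forest; only forests have treewidth ≤ 1, hence tw(G) ≥ 2. Therefore the treewidth is 2.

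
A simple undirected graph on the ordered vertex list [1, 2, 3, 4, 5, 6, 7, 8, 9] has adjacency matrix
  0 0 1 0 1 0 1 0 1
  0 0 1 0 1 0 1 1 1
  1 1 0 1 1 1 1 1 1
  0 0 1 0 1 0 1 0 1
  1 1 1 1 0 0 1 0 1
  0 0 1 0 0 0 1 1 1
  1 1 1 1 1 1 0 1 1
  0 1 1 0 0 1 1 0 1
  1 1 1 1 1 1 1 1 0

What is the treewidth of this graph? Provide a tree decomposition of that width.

Treewidth 4.
One such decomposition:
Bags: B1 = {2, 3, 5, 7, 9}  B2 = {1, 3, 5, 7, 9}  B3 = {3, 4, 5, 7, 9}  B4 = {2, 3, 7, 8, 9}  B5 = {3, 6, 7, 8, 9}
Tree: B1–B2, B1–B3, B1–B4, B4–B5

Every bag has size at most 5, so the width is 5 − 1 = 4 and tw(G) ≤ 4. On the other hand G contains the 5-clique {2, 3, 7, 8, 9}. A clique must lie in a single bag of any decomposition, so no decomposition can have width below 4. Hence tw(G) = 4 exactly.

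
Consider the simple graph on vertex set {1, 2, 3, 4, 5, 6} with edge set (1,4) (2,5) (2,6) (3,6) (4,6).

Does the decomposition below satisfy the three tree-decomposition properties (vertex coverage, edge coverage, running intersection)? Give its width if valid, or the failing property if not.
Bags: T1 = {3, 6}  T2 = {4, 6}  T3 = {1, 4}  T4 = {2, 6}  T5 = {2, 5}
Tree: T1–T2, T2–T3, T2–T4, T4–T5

Vertex coverage: the bags together contain {1, 2, 3, 4, 5, 6}, the full vertex set. Edge coverage: each edge of G has both endpoints in at least one bag. Running intersection: for every vertex, the bags containing it form a connected subtree. All three properties hold, so this is a valid tree decomposition of width max|bag| − 1 = 1, and hence tw(G) ≤ 1.

Yes; width 1.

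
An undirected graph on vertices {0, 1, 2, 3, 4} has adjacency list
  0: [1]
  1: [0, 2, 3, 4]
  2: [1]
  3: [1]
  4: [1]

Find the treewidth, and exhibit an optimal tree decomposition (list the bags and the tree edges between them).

Treewidth 1.
One such decomposition:
Bags: B1 = {1, 4}  B2 = {1, 3}  B3 = {0, 1}  B4 = {1, 2}
Tree: B1–B2, B2–B3, B1–B4

The largest bag has 2 vertices, giving width 1; this decomposition certifies tw(G) ≤ 1. Since G has at least one edge (e.g. 4–1), it is not an edgeless graph, so tw(G) ≥ 1. The upper and lower bounds meet at 1, so that is the treewidth.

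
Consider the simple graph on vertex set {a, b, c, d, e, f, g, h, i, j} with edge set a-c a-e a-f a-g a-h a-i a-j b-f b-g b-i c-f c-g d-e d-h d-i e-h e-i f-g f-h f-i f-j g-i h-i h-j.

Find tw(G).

A width-3 tree decomposition is:
Bags: B1 = {a, e, h, i}  B2 = {a, f, h, i}  B3 = {d, e, h, i}  B4 = {a, f, h, j}  B5 = {a, f, g, i}  B6 = {b, f, g, i}  B7 = {a, c, f, g}
Tree: B1–B2, B1–B3, B2–B4, B2–B5, B5–B6, B5–B7
The largest bag has 4 vertices, giving width 3; this decomposition certifies tw(G) ≤ 3. On the other hand G contains the 4-clique {d, e, h, i}. A clique must lie in a single bag of any decomposition, so no decomposition can have width below 3. Hence tw(G) = 3 exactly.

3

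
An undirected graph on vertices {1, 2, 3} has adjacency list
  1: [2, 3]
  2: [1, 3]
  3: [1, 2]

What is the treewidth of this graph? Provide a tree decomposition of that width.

Treewidth 2.
One such decomposition:
Bags: B1 = {1, 2, 3}
Tree: (single bag)

A single bag containing all 3 vertices is trivially a valid decomposition of width 2. For the lower bound, the 3 vertices {1, 2, 3} are pairwise adjacent, and any tree decomposition puts a clique entirely inside one bag — forcing width ≥ 2. Combining the bounds, tw(G) = 2.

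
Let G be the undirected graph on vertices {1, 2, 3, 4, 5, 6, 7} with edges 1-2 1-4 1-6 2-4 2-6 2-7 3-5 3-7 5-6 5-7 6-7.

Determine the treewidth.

2

A width-2 tree decomposition is:
Bags: B1 = {2, 6, 7}  B2 = {5, 6, 7}  B3 = {3, 5, 7}  B4 = {1, 2, 6}  B5 = {1, 2, 4}
Tree: B1–B2, B2–B3, B1–B4, B4–B5
The largest bag has 3 vertices, giving width 2; this decomposition certifies tw(G) ≤ 2. On the other hand G contains the 3-clique {1, 2, 4}. A clique must lie in a single bag of any decomposition, so no decomposition can have width below 2. The upper and lower bounds meet at 2, so that is the treewidth.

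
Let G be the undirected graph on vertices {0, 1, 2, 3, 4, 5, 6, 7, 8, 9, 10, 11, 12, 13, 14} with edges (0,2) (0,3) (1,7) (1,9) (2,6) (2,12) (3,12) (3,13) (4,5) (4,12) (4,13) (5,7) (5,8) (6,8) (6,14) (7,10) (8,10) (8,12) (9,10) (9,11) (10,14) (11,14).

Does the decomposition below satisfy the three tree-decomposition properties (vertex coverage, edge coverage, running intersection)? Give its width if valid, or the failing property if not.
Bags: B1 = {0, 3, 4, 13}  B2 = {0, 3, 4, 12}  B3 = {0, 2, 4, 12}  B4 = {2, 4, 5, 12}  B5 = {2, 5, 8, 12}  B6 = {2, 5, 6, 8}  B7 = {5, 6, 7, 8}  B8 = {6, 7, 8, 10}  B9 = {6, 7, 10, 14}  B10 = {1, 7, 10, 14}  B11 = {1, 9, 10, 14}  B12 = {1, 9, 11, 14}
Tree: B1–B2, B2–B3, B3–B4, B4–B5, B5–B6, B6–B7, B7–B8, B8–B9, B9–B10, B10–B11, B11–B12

Yes; width 3.

Every vertex of G appears in some bag (union = {0, 1, 2, 3, 4, 5, 6, 7, 8, 9, 10, 11, 12, 13, 14}); every edge is covered by a bag; and for each vertex v the set of bags containing v is connected in the bag tree. The decomposition is therefore valid. The largest bag has 4 vertices, so the width is 3.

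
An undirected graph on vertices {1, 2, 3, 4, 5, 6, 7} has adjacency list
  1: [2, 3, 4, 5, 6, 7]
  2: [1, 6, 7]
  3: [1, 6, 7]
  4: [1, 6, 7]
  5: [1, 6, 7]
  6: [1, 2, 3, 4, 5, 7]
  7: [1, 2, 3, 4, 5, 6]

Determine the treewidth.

A width-3 tree decomposition is:
Bags: B1 = {1, 2, 6, 7}  B2 = {1, 5, 6, 7}  B3 = {1, 3, 6, 7}  B4 = {1, 4, 6, 7}
Tree: B1–B2, B2–B3, B3–B4
Each bag holds 4 vertices, so the decomposition has width 3, which upper-bounds the treewidth. For the lower bound, the 4 vertices {1, 2, 6, 7} are pairwise adjacent, and any tree decomposition puts a clique entirely inside one bag — forcing width ≥ 3. Combining the bounds, tw(G) = 3.

3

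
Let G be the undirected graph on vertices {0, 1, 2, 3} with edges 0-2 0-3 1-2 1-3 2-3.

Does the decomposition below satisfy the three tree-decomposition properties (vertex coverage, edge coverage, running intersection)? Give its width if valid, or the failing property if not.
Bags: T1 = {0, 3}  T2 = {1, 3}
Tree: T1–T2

No — vertex 2 appears in no bag.

A tree decomposition must satisfy three properties: every vertex lies in some bag; for every edge, both endpoints lie together in some bag; and for every vertex, the bags containing it form a connected subtree. Here vertex 2 appears in no bag, so the decomposition is invalid.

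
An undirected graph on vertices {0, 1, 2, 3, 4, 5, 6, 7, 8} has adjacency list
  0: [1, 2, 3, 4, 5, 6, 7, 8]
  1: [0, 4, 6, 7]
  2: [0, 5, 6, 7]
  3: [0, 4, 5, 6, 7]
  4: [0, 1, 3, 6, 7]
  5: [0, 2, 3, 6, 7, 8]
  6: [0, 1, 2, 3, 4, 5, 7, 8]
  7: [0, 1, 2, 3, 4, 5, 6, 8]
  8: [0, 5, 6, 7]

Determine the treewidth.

4

A width-4 tree decomposition is:
Bags: B1 = {0, 3, 4, 6, 7}  B2 = {0, 1, 4, 6, 7}  B3 = {0, 3, 5, 6, 7}  B4 = {0, 5, 6, 7, 8}  B5 = {0, 2, 5, 6, 7}
Tree: B1–B2, B1–B3, B3–B4, B3–B5
Each bag holds 5 vertices, so the decomposition has width 4, which upper-bounds the treewidth. Conversely, {0, 1, 4, 6, 7} is a clique of size 5, and the vertices of any clique must share a bag in every tree decomposition; so some bag has ≥ 5 vertices and tw(G) ≥ 4. Hence tw(G) = 4 exactly.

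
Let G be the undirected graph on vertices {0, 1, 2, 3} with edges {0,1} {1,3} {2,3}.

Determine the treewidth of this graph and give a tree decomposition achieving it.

Treewidth 1.
Bags: B1 = {0, 1}  B2 = {1, 3}  B3 = {2, 3}
Tree: B1–B2, B2–B3

Each bag holds 2 vertices, so the decomposition has width 1, which upper-bounds the treewidth. Any graph with an edge has treewidth ≥ 1, and G has the edge 0–1. Hence tw(G) = 1 exactly.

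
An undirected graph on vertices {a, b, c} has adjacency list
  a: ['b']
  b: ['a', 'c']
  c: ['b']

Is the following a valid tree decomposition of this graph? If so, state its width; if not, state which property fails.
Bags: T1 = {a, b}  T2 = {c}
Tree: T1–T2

No — edge (b,c) lies in no bag.

A tree decomposition must satisfy three properties: every vertex lies in some bag; for every edge, both endpoints lie together in some bag; and for every vertex, the bags containing it form a connected subtree. Here edge (b,c) lies in no bag, so the decomposition is invalid.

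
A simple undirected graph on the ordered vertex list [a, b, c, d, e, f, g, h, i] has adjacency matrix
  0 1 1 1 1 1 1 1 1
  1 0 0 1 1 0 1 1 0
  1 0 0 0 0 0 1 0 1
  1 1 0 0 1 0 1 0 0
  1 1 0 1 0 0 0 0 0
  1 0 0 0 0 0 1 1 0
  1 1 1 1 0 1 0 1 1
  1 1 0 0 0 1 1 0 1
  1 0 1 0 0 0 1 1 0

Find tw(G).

3

A width-3 tree decomposition is:
Bags: B1 = {a, g, h, i}  B2 = {a, b, g, h}  B3 = {a, b, d, g}  B4 = {a, f, g, h}  B5 = {a, b, d, e}  B6 = {a, c, g, i}
Tree: B1–B2, B2–B3, B1–B4, B3–B5, B1–B6
Each bag holds 4 vertices, so the decomposition has width 3, which upper-bounds the treewidth. For the lower bound, the 4 vertices {a, b, d, g} are pairwise adjacent, and any tree decomposition puts a clique entirely inside one bag — forcing width ≥ 3. Therefore the treewidth is 3.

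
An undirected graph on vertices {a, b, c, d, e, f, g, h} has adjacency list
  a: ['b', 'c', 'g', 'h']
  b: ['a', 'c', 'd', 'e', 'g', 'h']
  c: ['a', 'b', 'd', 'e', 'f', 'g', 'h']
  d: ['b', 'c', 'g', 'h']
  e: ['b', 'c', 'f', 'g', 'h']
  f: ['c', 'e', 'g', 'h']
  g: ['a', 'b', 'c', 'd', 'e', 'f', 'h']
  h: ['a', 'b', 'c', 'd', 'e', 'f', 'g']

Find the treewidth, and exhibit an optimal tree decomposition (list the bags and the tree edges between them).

The largest bag has 5 vertices, giving width 4; this decomposition certifies tw(G) ≤ 4. On the other hand G contains the 5-clique {c, e, f, g, h}. A clique must lie in a single bag of any decomposition, so no decomposition can have width below 4. Therefore the treewidth is 4.

Treewidth 4.
One optimal decomposition is:
Bags: B1 = {b, c, e, g, h}  B2 = {a, b, c, g, h}  B3 = {c, e, f, g, h}  B4 = {b, c, d, g, h}
Tree: B1–B2, B1–B3, B2–B4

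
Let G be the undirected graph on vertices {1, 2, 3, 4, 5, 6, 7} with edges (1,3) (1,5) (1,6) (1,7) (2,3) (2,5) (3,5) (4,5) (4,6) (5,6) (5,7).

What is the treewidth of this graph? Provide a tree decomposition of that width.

The largest bag has 3 vertices, giving width 2; this decomposition certifies tw(G) ≤ 2. Conversely, {1, 3, 5} is a clique of size 3, and the vertices of any clique must share a bag in every tree decomposition; so some bag has ≥ 3 vertices and tw(G) ≥ 2. Therefore the treewidth is 2.

Treewidth 2.
Bags: B1 = {1, 3, 5}  B2 = {1, 5, 6}  B3 = {4, 5, 6}  B4 = {1, 5, 7}  B5 = {2, 3, 5}
Tree: B1–B2, B2–B3, B1–B4, B1–B5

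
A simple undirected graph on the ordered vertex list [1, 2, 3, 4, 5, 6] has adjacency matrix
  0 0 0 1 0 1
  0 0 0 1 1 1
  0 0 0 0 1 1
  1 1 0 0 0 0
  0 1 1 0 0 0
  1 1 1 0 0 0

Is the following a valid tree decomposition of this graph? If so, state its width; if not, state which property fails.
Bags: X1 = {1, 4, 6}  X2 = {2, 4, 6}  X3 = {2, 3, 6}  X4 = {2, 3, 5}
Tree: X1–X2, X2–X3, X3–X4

Yes; width 2.

Checking the three conditions: (i) the bags cover all of {1, 2, 3, 4, 5, 6}; (ii) for each edge, some bag contains both endpoints; (iii) the bags containing any fixed vertex form a subtree. All hold, so the decomposition is valid with width 3 − 1 = 2.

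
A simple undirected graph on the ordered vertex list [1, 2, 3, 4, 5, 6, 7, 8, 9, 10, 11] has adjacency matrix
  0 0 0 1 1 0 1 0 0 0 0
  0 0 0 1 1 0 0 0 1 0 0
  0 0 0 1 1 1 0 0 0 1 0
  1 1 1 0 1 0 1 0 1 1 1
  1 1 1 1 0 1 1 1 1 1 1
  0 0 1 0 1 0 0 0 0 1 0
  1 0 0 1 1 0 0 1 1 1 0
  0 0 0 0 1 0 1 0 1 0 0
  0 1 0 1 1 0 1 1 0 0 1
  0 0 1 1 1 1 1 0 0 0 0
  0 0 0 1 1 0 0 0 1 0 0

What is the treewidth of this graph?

A width-3 tree decomposition is:
Bags: B1 = {4, 5, 7, 10}  B2 = {3, 4, 5, 10}  B3 = {4, 5, 7, 9}  B4 = {4, 5, 9, 11}  B5 = {3, 5, 6, 10}  B6 = {1, 4, 5, 7}  B7 = {2, 4, 5, 9}  B8 = {5, 7, 8, 9}
Tree: B1–B2, B1–B3, B3–B4, B2–B5, B1–B6, B4–B7, B3–B8
The largest bag has 4 vertices, giving width 3; this decomposition certifies tw(G) ≤ 3. For the lower bound, the 4 vertices {5, 7, 8, 9} are pairwise adjacent, and any tree decomposition puts a clique entirely inside one bag — forcing width ≥ 3. The upper and lower bounds meet at 3, so that is the treewidth.

3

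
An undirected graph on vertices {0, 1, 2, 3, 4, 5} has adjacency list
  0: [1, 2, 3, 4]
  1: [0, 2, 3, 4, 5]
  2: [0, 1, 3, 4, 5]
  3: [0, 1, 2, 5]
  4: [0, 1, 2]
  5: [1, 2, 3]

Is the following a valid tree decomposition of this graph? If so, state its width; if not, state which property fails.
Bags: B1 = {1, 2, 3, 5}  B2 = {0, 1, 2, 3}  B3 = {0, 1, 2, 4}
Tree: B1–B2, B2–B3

Checking the three conditions: (i) the bags cover all of {0, 1, 2, 3, 4, 5}; (ii) for each edge, some bag contains both endpoints; (iii) the bags containing any fixed vertex form a subtree. All hold, so the decomposition is valid with width 4 − 1 = 3.

Yes; width 3.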